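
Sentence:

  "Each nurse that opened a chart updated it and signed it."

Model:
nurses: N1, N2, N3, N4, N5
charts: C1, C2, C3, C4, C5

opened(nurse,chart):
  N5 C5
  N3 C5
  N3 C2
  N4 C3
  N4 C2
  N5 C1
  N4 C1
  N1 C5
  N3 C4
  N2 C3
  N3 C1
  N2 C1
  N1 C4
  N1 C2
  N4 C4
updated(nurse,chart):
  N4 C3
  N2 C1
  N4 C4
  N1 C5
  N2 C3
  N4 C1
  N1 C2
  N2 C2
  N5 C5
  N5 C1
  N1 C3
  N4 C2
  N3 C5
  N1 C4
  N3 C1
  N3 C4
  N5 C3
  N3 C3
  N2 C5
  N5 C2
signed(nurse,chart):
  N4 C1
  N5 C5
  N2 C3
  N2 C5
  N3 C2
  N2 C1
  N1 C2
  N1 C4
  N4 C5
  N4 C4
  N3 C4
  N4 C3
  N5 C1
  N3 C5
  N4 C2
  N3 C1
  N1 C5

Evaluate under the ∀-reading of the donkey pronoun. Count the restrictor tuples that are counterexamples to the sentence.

"it" takes "a chart" as antecedent — a donkey pronoun bound across the clause boundary.
Strong reading: for every (n,c) with opened(n,c), updated(n,c) ∧ signed(n,c).
Restrictor pairs: (N1,C2) ✓  (N1,C4) ✓  (N1,C5) ✓  (N2,C1) ✓  (N2,C3) ✓  (N3,C1) ✓  (N3,C2) ✗  (N3,C4) ✓  (N3,C5) ✓  (N4,C1) ✓  (N4,C2) ✓  (N4,C3) ✓  (N4,C4) ✓  (N5,C1) ✓  (N5,C5) ✓
Counterexamples (restrictor pairs failing the scope): 1.

1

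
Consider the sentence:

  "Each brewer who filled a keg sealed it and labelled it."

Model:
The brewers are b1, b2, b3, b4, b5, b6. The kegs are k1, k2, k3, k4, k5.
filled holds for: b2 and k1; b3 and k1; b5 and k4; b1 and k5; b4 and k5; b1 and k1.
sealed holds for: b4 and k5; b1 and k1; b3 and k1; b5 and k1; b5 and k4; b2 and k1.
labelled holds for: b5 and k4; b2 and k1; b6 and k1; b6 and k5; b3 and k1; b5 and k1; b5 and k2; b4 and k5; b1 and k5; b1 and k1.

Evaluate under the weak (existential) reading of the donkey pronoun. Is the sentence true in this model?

True

"it" takes "a keg" as antecedent — a donkey pronoun bound across the clause boundary.
Weak reading: every brewer b with some filled-keg has at least one filled-keg k such that sealed(b,k) ∧ labelled(b,k).
Per brewer: b1:✓  b2:✓  b3:✓  b4:✓  b5:✓
Every brewer in the restrictor has a witness.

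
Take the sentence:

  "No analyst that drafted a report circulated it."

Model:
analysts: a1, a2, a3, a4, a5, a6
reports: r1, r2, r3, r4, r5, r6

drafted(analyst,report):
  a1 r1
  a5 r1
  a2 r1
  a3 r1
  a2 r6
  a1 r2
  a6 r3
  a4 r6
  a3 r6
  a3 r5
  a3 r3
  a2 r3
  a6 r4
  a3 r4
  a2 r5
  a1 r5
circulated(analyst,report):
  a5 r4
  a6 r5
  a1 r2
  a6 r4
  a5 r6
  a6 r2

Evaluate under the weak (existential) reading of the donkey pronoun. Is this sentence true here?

False

"it" takes "a report" as antecedent — a donkey pronoun bound across the clause boundary.
Truth condition: for no (a,r) with drafted(a,r) does circulated(a,r) hold.
Restrictor pairs — does the scope hold? (a1,r1):fails  (a1,r2):holds  (a1,r5):fails  (a2,r1):fails  (a2,r3):fails  (a2,r5):fails  (a2,r6):fails  (a3,r1):fails  (a3,r3):fails  (a3,r4):fails  (a3,r5):fails  (a3,r6):fails  (a4,r6):fails  (a5,r1):fails  (a6,r3):fails  (a6,r4):holds
Scope holds for 2 pair(s), so the sentence is false.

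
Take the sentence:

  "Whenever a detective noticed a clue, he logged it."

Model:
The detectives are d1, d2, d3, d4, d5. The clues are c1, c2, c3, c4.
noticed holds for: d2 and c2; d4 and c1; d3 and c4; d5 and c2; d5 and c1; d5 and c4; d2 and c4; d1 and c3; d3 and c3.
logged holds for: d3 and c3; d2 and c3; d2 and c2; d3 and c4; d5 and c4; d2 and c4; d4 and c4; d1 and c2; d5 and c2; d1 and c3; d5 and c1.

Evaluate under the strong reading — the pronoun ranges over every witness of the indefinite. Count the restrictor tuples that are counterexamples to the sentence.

"it" takes "a clue" as antecedent — a donkey pronoun bound across the clause boundary.
Strong reading: for every (d,c) with noticed(d,c), logged(d,c).
Restrictor pairs: (d1,c3) ✓  (d2,c2) ✓  (d2,c4) ✓  (d3,c3) ✓  (d3,c4) ✓  (d4,c1) ✗  (d5,c1) ✓  (d5,c2) ✓  (d5,c4) ✓
Counterexamples (restrictor pairs failing the scope): 1.

1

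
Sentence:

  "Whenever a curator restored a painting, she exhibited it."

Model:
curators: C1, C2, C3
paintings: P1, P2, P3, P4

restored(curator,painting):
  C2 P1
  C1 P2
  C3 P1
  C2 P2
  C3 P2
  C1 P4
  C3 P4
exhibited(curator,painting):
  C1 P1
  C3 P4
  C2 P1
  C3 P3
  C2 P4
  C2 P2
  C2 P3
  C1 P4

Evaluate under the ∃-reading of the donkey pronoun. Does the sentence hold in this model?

True

"it" takes "a painting" as antecedent — a donkey pronoun bound across the clause boundary.
Weak reading: every curator c with some restored-painting has at least one restored-painting p such that exhibited(c,p).
Per curator: C1:✓  C2:✓  C3:✓
Every curator in the restrictor has a witness.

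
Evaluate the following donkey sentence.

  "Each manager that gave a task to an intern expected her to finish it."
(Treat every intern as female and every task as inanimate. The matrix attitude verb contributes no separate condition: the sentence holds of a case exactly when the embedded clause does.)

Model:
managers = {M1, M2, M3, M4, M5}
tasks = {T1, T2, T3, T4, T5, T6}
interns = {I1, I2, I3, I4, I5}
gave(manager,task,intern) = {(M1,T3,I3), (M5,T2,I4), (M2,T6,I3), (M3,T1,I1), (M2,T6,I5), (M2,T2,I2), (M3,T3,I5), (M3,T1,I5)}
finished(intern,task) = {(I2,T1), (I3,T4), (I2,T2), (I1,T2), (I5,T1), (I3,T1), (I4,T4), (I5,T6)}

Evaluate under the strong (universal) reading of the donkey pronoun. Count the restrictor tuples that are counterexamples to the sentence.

"her" takes "an intern" as antecedent and "it" takes "a task"; both are donkey pronouns co-varying with the restrictor.
Strong reading: for every (m,t,i) with gave(m,t,i), finished(i,t).
Restrictor triples: (M1,T3,I3)→finished(I3,T3) ✗  (M2,T2,I2)→finished(I2,T2) ✓  (M2,T6,I3)→finished(I3,T6) ✗  (M2,T6,I5)→finished(I5,T6) ✓  (M3,T1,I1)→finished(I1,T1) ✗  (M3,T1,I5)→finished(I5,T1) ✓  (M3,T3,I5)→finished(I5,T3) ✗  (M5,T2,I4)→finished(I4,T2) ✗
Counterexamples (restrictor triples failing the scope): 5.

5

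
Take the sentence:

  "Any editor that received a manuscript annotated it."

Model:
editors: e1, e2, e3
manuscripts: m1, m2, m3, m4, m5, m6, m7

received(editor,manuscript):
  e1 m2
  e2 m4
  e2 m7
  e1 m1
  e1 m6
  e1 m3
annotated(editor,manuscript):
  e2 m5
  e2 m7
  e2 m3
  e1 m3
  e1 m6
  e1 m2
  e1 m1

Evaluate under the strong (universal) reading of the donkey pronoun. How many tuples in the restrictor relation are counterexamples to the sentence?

"it" takes "a manuscript" as antecedent — a donkey pronoun bound across the clause boundary.
Strong reading: for every (e,m) with received(e,m), annotated(e,m).
Restrictor pairs: (e1,m1) ✓  (e1,m2) ✓  (e1,m3) ✓  (e1,m6) ✓  (e2,m4) ✗  (e2,m7) ✓
Counterexamples (restrictor pairs failing the scope): 1.

1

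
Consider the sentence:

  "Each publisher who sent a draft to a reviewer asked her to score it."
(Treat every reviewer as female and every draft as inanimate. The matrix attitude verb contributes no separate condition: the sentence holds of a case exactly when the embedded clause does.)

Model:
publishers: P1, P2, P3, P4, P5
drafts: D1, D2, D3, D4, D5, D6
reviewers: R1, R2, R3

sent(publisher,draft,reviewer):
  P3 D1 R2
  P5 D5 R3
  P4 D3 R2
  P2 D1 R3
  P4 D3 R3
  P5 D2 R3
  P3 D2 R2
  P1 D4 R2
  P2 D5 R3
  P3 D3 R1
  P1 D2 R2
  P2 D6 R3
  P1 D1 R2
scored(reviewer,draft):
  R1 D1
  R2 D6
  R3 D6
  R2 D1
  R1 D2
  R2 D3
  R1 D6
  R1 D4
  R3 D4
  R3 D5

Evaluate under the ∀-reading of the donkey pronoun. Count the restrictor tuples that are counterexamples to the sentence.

"her" takes "a reviewer" as antecedent and "it" takes "a draft"; both are donkey pronouns co-varying with the restrictor.
Strong reading: for every (p,d,r) with sent(p,d,r), scored(r,d).
Restrictor triples: (P1,D1,R2)→scored(R2,D1) ✓  (P1,D2,R2)→scored(R2,D2) ✗  (P1,D4,R2)→scored(R2,D4) ✗  (P2,D1,R3)→scored(R3,D1) ✗  (P2,D5,R3)→scored(R3,D5) ✓  (P2,D6,R3)→scored(R3,D6) ✓  (P3,D1,R2)→scored(R2,D1) ✓  (P3,D2,R2)→scored(R2,D2) ✗  (P3,D3,R1)→scored(R1,D3) ✗  (P4,D3,R2)→scored(R2,D3) ✓  (P4,D3,R3)→scored(R3,D3) ✗  (P5,D2,R3)→scored(R3,D2) ✗  (P5,D5,R3)→scored(R3,D5) ✓
Counterexamples (restrictor triples failing the scope): 7.

7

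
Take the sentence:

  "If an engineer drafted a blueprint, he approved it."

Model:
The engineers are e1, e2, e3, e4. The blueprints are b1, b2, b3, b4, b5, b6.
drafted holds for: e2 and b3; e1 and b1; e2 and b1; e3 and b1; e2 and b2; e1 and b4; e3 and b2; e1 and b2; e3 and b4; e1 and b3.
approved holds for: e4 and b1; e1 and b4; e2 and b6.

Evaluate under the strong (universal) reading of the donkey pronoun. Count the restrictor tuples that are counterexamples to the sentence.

"it" takes "a blueprint" as antecedent — a donkey pronoun bound across the clause boundary.
Strong reading: for every (e,b) with drafted(e,b), approved(e,b).
Restrictor pairs: (e1,b1) ✗  (e1,b2) ✗  (e1,b3) ✗  (e1,b4) ✓  (e2,b1) ✗  (e2,b2) ✗  (e2,b3) ✗  (e3,b1) ✗  (e3,b2) ✗  (e3,b4) ✗
Counterexamples (restrictor pairs failing the scope): 9.

9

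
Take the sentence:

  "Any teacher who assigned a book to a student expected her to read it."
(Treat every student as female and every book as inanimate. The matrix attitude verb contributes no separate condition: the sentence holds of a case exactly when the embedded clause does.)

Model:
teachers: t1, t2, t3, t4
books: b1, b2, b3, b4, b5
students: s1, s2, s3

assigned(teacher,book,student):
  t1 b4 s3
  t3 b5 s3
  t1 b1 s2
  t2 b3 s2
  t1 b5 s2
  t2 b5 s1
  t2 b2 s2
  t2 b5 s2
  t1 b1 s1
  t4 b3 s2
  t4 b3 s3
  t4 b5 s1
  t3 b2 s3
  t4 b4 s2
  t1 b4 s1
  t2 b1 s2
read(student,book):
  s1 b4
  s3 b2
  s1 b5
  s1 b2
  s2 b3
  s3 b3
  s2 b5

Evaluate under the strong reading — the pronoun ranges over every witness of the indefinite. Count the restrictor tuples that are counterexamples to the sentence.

"her" takes "a student" as antecedent and "it" takes "a book"; both are donkey pronouns co-varying with the restrictor.
Strong reading: for every (t,b,s) with assigned(t,b,s), read(s,b).
Restrictor triples: (t1,b1,s1)→read(s1,b1) ✗  (t1,b1,s2)→read(s2,b1) ✗  (t1,b4,s1)→read(s1,b4) ✓  (t1,b4,s3)→read(s3,b4) ✗  (t1,b5,s2)→read(s2,b5) ✓  (t2,b1,s2)→read(s2,b1) ✗  (t2,b2,s2)→read(s2,b2) ✗  (t2,b3,s2)→read(s2,b3) ✓  (t2,b5,s1)→read(s1,b5) ✓  (t2,b5,s2)→read(s2,b5) ✓  (t3,b2,s3)→read(s3,b2) ✓  (t3,b5,s3)→read(s3,b5) ✗  (t4,b3,s2)→read(s2,b3) ✓  (t4,b3,s3)→read(s3,b3) ✓  (t4,b4,s2)→read(s2,b4) ✗  (t4,b5,s1)→read(s1,b5) ✓
Counterexamples (restrictor triples failing the scope): 7.

7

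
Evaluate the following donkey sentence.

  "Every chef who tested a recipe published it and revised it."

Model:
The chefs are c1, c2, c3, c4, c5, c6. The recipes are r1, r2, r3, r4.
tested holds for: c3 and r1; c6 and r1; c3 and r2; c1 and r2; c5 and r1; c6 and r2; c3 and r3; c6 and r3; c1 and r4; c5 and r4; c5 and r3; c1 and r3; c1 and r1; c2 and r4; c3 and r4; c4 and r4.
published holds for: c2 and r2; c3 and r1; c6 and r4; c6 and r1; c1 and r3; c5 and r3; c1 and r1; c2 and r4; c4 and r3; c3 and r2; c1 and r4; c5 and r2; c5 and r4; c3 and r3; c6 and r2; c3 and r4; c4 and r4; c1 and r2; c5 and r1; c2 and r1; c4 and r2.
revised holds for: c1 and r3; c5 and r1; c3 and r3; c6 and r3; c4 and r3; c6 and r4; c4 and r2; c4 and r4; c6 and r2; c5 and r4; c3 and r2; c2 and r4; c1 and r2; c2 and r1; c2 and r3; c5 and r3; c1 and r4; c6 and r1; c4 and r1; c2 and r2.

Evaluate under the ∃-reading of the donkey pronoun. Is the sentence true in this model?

True

"it" takes "a recipe" as antecedent — a donkey pronoun bound across the clause boundary.
Weak reading: every chef c with some tested-recipe has at least one tested-recipe r such that published(c,r) ∧ revised(c,r).
Per chef: c1:✓  c2:✓  c3:✓  c4:✓  c5:✓  c6:✓
Every chef in the restrictor has a witness.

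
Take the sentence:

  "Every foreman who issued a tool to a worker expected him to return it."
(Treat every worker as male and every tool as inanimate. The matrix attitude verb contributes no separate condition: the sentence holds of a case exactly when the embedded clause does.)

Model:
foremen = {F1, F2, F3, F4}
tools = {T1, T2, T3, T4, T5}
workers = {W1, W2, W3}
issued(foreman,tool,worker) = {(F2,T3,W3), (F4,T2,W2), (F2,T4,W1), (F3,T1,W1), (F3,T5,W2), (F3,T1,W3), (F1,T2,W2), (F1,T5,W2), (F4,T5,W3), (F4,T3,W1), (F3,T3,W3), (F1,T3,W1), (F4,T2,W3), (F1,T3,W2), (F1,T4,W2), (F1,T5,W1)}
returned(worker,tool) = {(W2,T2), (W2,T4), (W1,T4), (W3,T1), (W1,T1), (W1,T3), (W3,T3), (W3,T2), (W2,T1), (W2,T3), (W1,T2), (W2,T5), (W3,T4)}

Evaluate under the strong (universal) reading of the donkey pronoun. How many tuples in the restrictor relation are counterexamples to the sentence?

"him" takes "a worker" as antecedent and "it" takes "a tool"; both are donkey pronouns co-varying with the restrictor.
Strong reading: for every (f,t,w) with issued(f,t,w), returned(w,t).
Restrictor triples: (F1,T2,W2)→returned(W2,T2) ✓  (F1,T3,W1)→returned(W1,T3) ✓  (F1,T3,W2)→returned(W2,T3) ✓  (F1,T4,W2)→returned(W2,T4) ✓  (F1,T5,W1)→returned(W1,T5) ✗  (F1,T5,W2)→returned(W2,T5) ✓  (F2,T3,W3)→returned(W3,T3) ✓  (F2,T4,W1)→returned(W1,T4) ✓  (F3,T1,W1)→returned(W1,T1) ✓  (F3,T1,W3)→returned(W3,T1) ✓  (F3,T3,W3)→returned(W3,T3) ✓  (F3,T5,W2)→returned(W2,T5) ✓  (F4,T2,W2)→returned(W2,T2) ✓  (F4,T2,W3)→returned(W3,T2) ✓  (F4,T3,W1)→returned(W1,T3) ✓  (F4,T5,W3)→returned(W3,T5) ✗
Counterexamples (restrictor triples failing the scope): 2.

2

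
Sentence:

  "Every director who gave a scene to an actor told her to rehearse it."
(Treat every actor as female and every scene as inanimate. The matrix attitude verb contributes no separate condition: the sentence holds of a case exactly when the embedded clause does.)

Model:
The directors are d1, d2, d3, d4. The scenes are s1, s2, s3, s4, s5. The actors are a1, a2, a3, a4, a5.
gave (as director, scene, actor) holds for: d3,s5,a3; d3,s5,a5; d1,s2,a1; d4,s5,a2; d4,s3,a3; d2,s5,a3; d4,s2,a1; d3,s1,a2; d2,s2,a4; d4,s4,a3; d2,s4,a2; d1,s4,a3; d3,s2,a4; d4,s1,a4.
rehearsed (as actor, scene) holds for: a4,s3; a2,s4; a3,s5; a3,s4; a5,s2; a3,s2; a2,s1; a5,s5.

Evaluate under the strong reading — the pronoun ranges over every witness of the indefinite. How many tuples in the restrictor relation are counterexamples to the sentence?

"her" takes "an actor" as antecedent and "it" takes "a scene"; both are donkey pronouns co-varying with the restrictor.
Strong reading: for every (d,s,a) with gave(d,s,a), rehearsed(a,s).
Restrictor triples: (d1,s2,a1)→rehearsed(a1,s2) ✗  (d1,s4,a3)→rehearsed(a3,s4) ✓  (d2,s2,a4)→rehearsed(a4,s2) ✗  (d2,s4,a2)→rehearsed(a2,s4) ✓  (d2,s5,a3)→rehearsed(a3,s5) ✓  (d3,s1,a2)→rehearsed(a2,s1) ✓  (d3,s2,a4)→rehearsed(a4,s2) ✗  (d3,s5,a3)→rehearsed(a3,s5) ✓  (d3,s5,a5)→rehearsed(a5,s5) ✓  (d4,s1,a4)→rehearsed(a4,s1) ✗  (d4,s2,a1)→rehearsed(a1,s2) ✗  (d4,s3,a3)→rehearsed(a3,s3) ✗  (d4,s4,a3)→rehearsed(a3,s4) ✓  (d4,s5,a2)→rehearsed(a2,s5) ✗
Counterexamples (restrictor triples failing the scope): 7.

7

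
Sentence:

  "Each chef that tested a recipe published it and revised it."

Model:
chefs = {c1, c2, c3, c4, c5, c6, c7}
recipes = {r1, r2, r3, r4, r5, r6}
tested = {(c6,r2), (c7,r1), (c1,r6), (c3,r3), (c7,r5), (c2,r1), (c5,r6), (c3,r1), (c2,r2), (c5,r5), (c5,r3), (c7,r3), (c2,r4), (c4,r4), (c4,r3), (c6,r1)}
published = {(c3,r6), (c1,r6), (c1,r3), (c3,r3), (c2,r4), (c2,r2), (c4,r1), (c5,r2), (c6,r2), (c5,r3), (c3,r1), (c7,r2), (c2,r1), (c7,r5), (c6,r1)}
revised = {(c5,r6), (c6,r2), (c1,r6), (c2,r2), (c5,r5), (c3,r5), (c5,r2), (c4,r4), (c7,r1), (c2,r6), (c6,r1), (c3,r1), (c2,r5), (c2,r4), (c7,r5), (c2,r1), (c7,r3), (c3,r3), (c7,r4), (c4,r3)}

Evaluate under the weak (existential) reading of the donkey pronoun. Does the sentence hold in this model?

"it" takes "a recipe" as antecedent — a donkey pronoun bound across the clause boundary.
Weak reading: every chef c with some tested-recipe has at least one tested-recipe r such that published(c,r) ∧ revised(c,r).
Per chef: c1:✓  c2:✓  c3:✓  c4:✗  c5:✗  c6:✓  c7:✓
c4 has no witness among its tested-recipes.

False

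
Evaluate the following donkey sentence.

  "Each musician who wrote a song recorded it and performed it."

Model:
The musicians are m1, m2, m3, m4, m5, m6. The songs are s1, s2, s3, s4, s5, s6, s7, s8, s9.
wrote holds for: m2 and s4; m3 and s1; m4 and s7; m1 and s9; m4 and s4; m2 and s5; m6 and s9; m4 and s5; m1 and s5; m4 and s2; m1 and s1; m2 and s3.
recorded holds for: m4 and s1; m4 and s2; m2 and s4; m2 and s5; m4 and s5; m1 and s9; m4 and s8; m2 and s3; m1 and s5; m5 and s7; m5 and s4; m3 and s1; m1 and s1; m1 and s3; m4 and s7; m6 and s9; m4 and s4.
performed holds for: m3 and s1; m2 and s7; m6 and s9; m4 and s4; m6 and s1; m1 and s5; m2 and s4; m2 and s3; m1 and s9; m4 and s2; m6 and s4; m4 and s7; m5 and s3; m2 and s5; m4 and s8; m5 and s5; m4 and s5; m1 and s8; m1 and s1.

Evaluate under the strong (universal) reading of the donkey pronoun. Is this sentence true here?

"it" takes "a song" as antecedent — a donkey pronoun bound across the clause boundary.
Strong reading: for every (m,s) with wrote(m,s), recorded(m,s) ∧ performed(m,s).
Restrictor pairs: (m1,s1) ✓  (m1,s5) ✓  (m1,s9) ✓  (m2,s3) ✓  (m2,s4) ✓  (m2,s5) ✓  (m3,s1) ✓  (m4,s2) ✓  (m4,s4) ✓  (m4,s5) ✓  (m4,s7) ✓  (m6,s9) ✓
Every restrictor pair satisfies the scope.

True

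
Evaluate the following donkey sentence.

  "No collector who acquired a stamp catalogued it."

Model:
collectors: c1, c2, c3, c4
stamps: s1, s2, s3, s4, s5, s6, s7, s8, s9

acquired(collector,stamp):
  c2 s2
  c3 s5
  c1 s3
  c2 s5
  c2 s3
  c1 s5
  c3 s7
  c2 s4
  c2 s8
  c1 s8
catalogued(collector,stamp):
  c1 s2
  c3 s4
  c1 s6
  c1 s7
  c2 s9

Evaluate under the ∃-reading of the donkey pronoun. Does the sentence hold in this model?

"it" takes "a stamp" as antecedent — a donkey pronoun bound across the clause boundary.
Truth condition: for no (c,s) with acquired(c,s) does catalogued(c,s) hold.
Restrictor pairs — does the scope hold? (c1,s3):fails  (c1,s5):fails  (c1,s8):fails  (c2,s2):fails  (c2,s3):fails  (c2,s4):fails  (c2,s5):fails  (c2,s8):fails  (c3,s5):fails  (c3,s7):fails
Scope holds for no restrictor pair, so the sentence is true.

True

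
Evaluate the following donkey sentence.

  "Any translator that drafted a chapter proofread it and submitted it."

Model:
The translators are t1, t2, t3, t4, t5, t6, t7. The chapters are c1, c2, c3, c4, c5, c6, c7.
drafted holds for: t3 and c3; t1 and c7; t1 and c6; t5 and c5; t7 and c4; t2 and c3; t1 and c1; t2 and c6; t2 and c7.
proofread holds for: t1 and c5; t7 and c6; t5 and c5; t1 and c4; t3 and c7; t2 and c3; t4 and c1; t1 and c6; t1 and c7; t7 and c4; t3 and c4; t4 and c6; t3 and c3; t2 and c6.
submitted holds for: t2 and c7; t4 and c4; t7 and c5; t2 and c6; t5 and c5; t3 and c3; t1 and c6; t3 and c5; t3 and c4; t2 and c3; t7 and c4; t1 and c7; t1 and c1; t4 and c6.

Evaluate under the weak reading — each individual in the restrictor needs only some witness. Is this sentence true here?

True

"it" takes "a chapter" as antecedent — a donkey pronoun bound across the clause boundary.
Weak reading: every translator t with some drafted-chapter has at least one drafted-chapter c such that proofread(t,c) ∧ submitted(t,c).
Per translator: t1:✓  t2:✓  t3:✓  t5:✓  t7:✓
Every translator in the restrictor has a witness.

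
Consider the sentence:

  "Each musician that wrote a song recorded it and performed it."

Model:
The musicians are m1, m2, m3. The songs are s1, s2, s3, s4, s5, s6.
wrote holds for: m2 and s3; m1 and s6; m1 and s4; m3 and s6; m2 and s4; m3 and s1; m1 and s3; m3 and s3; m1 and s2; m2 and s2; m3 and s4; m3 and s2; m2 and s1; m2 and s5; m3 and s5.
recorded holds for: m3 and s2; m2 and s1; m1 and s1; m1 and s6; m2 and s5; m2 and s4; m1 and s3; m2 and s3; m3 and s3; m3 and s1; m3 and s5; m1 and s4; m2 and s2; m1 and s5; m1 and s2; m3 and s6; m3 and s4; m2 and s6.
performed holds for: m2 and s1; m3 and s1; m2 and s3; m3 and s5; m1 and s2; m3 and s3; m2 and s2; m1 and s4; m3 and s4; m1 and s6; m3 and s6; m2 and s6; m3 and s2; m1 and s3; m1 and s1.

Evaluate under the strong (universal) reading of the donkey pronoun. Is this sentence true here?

False

"it" takes "a song" as antecedent — a donkey pronoun bound across the clause boundary.
Strong reading: for every (m,s) with wrote(m,s), recorded(m,s) ∧ performed(m,s).
Restrictor pairs: (m1,s2) ✓  (m1,s3) ✓  (m1,s4) ✓  (m1,s6) ✓  (m2,s1) ✓  (m2,s2) ✓  (m2,s3) ✓  (m2,s4) ✗  (m2,s5) ✗  (m3,s1) ✓  (m3,s2) ✓  (m3,s3) ✓  (m3,s4) ✓  (m3,s5) ✓  (m3,s6) ✓
Counterexample: (m2,s4) is in wrote but fails the scope.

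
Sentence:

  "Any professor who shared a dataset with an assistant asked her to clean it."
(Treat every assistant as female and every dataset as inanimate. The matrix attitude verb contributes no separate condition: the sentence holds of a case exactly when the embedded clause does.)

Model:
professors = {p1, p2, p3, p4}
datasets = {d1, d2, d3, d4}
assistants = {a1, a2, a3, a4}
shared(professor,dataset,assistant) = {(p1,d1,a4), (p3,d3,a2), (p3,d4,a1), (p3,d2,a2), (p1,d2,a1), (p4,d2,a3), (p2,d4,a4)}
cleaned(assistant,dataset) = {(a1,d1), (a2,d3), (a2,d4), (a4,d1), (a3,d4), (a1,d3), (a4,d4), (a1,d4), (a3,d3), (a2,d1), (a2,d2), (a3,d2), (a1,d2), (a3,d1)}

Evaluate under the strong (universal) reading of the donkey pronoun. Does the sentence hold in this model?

True

"her" takes "an assistant" as antecedent and "it" takes "a dataset"; both are donkey pronouns co-varying with the restrictor.
Strong reading: for every (p,d,a) with shared(p,d,a), cleaned(a,d).
Restrictor triples: (p1,d1,a4)→cleaned(a4,d1) ✓  (p1,d2,a1)→cleaned(a1,d2) ✓  (p2,d4,a4)→cleaned(a4,d4) ✓  (p3,d2,a2)→cleaned(a2,d2) ✓  (p3,d3,a2)→cleaned(a2,d3) ✓  (p3,d4,a1)→cleaned(a1,d4) ✓  (p4,d2,a3)→cleaned(a3,d2) ✓
Every restrictor triple satisfies the scope.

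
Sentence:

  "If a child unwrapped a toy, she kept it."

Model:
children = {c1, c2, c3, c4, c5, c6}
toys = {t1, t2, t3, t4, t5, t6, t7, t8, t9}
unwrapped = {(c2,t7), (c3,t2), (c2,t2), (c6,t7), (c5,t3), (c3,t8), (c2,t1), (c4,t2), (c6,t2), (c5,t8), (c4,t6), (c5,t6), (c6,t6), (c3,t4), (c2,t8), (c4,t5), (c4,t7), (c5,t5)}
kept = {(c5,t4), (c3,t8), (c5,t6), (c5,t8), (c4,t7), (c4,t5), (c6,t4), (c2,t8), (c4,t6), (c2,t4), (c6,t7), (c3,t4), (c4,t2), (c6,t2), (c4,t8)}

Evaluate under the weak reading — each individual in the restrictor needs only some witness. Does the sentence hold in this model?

"it" takes "a toy" as antecedent — a donkey pronoun bound across the clause boundary.
Weak reading: every child c with some unwrapped-toy has at least one unwrapped-toy t such that kept(c,t).
Per child: c2:✓  c3:✓  c4:✓  c5:✓  c6:✓
Every child in the restrictor has a witness.

True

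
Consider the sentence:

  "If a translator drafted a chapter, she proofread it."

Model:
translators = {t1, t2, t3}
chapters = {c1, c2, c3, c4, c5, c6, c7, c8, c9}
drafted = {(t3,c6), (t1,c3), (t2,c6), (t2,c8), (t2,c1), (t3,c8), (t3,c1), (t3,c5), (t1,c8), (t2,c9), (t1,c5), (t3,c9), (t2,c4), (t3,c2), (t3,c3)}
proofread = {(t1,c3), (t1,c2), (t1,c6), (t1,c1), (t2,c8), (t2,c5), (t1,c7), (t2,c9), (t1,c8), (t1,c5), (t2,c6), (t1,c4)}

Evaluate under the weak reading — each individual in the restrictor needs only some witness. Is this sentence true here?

"it" takes "a chapter" as antecedent — a donkey pronoun bound across the clause boundary.
Weak reading: every translator t with some drafted-chapter has at least one drafted-chapter c such that proofread(t,c).
Per translator: t1:✓  t2:✓  t3:✗
t3 has no witness among its drafted-chapters.

False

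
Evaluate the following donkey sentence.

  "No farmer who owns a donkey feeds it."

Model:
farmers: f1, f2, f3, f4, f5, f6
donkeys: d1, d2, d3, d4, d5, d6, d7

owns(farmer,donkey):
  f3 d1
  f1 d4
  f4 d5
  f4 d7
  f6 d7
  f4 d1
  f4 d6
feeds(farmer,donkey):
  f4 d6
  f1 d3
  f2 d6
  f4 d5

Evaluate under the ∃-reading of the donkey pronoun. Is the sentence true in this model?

"it" takes "a donkey" as antecedent — a donkey pronoun bound across the clause boundary.
Truth condition: for no (f,d) with owns(f,d) does feeds(f,d) hold.
Restrictor pairs — does the scope hold? (f1,d4):fails  (f3,d1):fails  (f4,d1):fails  (f4,d5):holds  (f4,d6):holds  (f4,d7):fails  (f6,d7):fails
Scope holds for 2 pair(s), so the sentence is false.

False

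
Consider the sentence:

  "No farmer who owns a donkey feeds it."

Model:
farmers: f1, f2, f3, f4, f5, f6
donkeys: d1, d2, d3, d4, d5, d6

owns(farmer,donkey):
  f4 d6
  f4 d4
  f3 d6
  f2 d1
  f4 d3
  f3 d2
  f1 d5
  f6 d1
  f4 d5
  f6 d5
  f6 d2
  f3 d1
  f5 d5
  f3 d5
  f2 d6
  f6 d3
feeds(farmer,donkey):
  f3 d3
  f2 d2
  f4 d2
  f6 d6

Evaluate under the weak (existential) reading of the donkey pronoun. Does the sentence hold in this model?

True

"it" takes "a donkey" as antecedent — a donkey pronoun bound across the clause boundary.
Truth condition: for no (f,d) with owns(f,d) does feeds(f,d) hold.
Restrictor pairs — does the scope hold? (f1,d5):fails  (f2,d1):fails  (f2,d6):fails  (f3,d1):fails  (f3,d2):fails  (f3,d5):fails  (f3,d6):fails  (f4,d3):fails  (f4,d4):fails  (f4,d5):fails  (f4,d6):fails  (f5,d5):fails  (f6,d1):fails  (f6,d2):fails  (f6,d3):fails  (f6,d5):fails
Scope holds for no restrictor pair, so the sentence is true.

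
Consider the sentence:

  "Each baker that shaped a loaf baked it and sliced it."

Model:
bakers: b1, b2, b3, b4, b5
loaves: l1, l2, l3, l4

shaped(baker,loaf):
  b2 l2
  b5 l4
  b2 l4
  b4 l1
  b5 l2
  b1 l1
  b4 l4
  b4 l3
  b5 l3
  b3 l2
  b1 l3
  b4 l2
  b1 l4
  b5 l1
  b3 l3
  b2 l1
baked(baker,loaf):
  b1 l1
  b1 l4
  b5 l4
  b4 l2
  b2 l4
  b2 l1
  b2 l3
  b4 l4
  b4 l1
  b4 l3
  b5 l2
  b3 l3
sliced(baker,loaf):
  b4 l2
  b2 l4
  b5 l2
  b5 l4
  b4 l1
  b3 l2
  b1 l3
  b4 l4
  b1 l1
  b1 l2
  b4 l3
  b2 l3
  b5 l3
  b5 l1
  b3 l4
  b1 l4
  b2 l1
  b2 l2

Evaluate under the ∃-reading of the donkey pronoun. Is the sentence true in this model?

False

"it" takes "a loaf" as antecedent — a donkey pronoun bound across the clause boundary.
Weak reading: every baker b with some shaped-loaf has at least one shaped-loaf l such that baked(b,l) ∧ sliced(b,l).
Per baker: b1:✓  b2:✓  b3:✗  b4:✓  b5:✓
b3 has no witness among its shaped-loaves.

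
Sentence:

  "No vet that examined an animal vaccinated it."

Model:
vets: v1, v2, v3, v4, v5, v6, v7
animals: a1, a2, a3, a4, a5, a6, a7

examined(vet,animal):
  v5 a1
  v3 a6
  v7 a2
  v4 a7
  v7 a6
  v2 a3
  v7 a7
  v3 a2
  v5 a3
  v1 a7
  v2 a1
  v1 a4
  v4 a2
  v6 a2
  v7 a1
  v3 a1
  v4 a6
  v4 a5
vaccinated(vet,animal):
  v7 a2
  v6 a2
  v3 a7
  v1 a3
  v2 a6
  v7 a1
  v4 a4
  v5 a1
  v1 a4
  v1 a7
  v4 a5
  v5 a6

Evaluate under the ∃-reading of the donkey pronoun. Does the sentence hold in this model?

"it" takes "an animal" as antecedent — a donkey pronoun bound across the clause boundary.
Truth condition: for no (v,a) with examined(v,a) does vaccinated(v,a) hold.
Restrictor pairs — does the scope hold? (v1,a4):holds  (v1,a7):holds  (v2,a1):fails  (v2,a3):fails  (v3,a1):fails  (v3,a2):fails  (v3,a6):fails  (v4,a2):fails  (v4,a5):holds  (v4,a6):fails  (v4,a7):fails  (v5,a1):holds  (v5,a3):fails  (v6,a2):holds  (v7,a1):holds  (v7,a2):holds  (v7,a6):fails  (v7,a7):fails
Scope holds for 7 pair(s), so the sentence is false.

False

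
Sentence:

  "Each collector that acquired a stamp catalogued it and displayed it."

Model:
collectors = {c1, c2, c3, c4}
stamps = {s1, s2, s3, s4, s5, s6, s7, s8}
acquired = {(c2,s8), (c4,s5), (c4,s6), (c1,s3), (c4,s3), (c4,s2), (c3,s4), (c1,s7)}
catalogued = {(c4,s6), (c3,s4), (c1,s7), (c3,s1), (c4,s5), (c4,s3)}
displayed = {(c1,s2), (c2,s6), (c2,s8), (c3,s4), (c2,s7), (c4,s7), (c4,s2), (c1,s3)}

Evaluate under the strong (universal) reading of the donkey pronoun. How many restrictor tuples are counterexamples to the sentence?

"it" takes "a stamp" as antecedent — a donkey pronoun bound across the clause boundary.
Strong reading: for every (c,s) with acquired(c,s), catalogued(c,s) ∧ displayed(c,s).
Restrictor pairs: (c1,s3) ✗  (c1,s7) ✗  (c2,s8) ✗  (c3,s4) ✓  (c4,s2) ✗  (c4,s3) ✗  (c4,s5) ✗  (c4,s6) ✗
Counterexamples (restrictor pairs failing the scope): 7.

7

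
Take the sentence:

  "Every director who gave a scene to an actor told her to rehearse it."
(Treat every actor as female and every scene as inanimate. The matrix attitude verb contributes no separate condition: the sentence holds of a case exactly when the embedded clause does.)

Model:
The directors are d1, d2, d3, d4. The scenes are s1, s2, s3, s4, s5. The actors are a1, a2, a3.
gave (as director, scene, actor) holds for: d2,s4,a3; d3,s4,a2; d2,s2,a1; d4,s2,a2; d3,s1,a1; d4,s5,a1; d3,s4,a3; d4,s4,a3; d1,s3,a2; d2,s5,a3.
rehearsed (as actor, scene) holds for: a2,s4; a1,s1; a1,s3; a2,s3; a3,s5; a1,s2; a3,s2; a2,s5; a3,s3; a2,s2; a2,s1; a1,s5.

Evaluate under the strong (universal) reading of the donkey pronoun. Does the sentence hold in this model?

"her" takes "an actor" as antecedent and "it" takes "a scene"; both are donkey pronouns co-varying with the restrictor.
Strong reading: for every (d,s,a) with gave(d,s,a), rehearsed(a,s).
Restrictor triples: (d1,s3,a2)→rehearsed(a2,s3) ✓  (d2,s2,a1)→rehearsed(a1,s2) ✓  (d2,s4,a3)→rehearsed(a3,s4) ✗  (d2,s5,a3)→rehearsed(a3,s5) ✓  (d3,s1,a1)→rehearsed(a1,s1) ✓  (d3,s4,a2)→rehearsed(a2,s4) ✓  (d3,s4,a3)→rehearsed(a3,s4) ✗  (d4,s2,a2)→rehearsed(a2,s2) ✓  (d4,s4,a3)→rehearsed(a3,s4) ✗  (d4,s5,a1)→rehearsed(a1,s5) ✓
Counterexample: (d2,s4,a3) — rehearsed(a3,s4) does not hold.

False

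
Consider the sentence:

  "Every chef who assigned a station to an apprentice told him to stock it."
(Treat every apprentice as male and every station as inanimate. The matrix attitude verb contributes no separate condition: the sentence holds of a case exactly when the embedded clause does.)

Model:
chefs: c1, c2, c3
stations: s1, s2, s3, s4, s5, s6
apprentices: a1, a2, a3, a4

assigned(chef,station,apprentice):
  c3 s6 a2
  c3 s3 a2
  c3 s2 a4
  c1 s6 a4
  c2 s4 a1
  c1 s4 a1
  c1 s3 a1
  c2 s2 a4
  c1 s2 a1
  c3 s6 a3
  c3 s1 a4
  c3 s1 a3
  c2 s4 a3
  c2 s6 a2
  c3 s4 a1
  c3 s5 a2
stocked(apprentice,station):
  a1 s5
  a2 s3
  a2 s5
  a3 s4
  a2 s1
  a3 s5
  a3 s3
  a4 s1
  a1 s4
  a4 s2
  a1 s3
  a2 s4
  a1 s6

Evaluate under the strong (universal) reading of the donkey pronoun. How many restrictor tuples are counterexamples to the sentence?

6

"him" takes "an apprentice" as antecedent and "it" takes "a station"; both are donkey pronouns co-varying with the restrictor.
Strong reading: for every (c,s,a) with assigned(c,s,a), stocked(a,s).
Restrictor triples: (c1,s2,a1)→stocked(a1,s2) ✗  (c1,s3,a1)→stocked(a1,s3) ✓  (c1,s4,a1)→stocked(a1,s4) ✓  (c1,s6,a4)→stocked(a4,s6) ✗  (c2,s2,a4)→stocked(a4,s2) ✓  (c2,s4,a1)→stocked(a1,s4) ✓  (c2,s4,a3)→stocked(a3,s4) ✓  (c2,s6,a2)→stocked(a2,s6) ✗  (c3,s1,a3)→stocked(a3,s1) ✗  (c3,s1,a4)→stocked(a4,s1) ✓  (c3,s2,a4)→stocked(a4,s2) ✓  (c3,s3,a2)→stocked(a2,s3) ✓  (c3,s4,a1)→stocked(a1,s4) ✓  (c3,s5,a2)→stocked(a2,s5) ✓  (c3,s6,a2)→stocked(a2,s6) ✗  (c3,s6,a3)→stocked(a3,s6) ✗
Counterexamples (restrictor triples failing the scope): 6.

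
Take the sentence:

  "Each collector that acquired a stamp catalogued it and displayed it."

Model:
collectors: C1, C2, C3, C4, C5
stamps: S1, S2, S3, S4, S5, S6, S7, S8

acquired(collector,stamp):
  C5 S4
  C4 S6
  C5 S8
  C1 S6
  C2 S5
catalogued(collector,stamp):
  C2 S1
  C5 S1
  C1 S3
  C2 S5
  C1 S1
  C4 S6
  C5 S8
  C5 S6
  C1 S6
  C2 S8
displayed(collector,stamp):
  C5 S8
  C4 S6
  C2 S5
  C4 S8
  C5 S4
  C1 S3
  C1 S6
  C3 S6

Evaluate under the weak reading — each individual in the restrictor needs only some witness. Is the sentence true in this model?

"it" takes "a stamp" as antecedent — a donkey pronoun bound across the clause boundary.
Weak reading: every collector c with some acquired-stamp has at least one acquired-stamp s such that catalogued(c,s) ∧ displayed(c,s).
Per collector: C1:✓  C2:✓  C4:✓  C5:✓
Every collector in the restrictor has a witness.

True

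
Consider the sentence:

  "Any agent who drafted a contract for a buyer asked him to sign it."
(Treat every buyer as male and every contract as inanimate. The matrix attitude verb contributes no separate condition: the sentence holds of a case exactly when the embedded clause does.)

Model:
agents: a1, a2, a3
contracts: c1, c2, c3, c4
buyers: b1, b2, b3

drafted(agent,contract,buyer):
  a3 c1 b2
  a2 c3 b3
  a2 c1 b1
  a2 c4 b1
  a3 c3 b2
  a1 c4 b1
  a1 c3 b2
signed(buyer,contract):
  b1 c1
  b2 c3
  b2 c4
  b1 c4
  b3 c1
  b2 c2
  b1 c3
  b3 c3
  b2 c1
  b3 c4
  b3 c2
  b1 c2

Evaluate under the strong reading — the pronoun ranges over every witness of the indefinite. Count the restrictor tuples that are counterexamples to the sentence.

0

"him" takes "a buyer" as antecedent and "it" takes "a contract"; both are donkey pronouns co-varying with the restrictor.
Strong reading: for every (a,c,b) with drafted(a,c,b), signed(b,c).
Restrictor triples: (a1,c3,b2)→signed(b2,c3) ✓  (a1,c4,b1)→signed(b1,c4) ✓  (a2,c1,b1)→signed(b1,c1) ✓  (a2,c3,b3)→signed(b3,c3) ✓  (a2,c4,b1)→signed(b1,c4) ✓  (a3,c1,b2)→signed(b2,c1) ✓  (a3,c3,b2)→signed(b2,c3) ✓
Counterexamples (restrictor triples failing the scope): 0.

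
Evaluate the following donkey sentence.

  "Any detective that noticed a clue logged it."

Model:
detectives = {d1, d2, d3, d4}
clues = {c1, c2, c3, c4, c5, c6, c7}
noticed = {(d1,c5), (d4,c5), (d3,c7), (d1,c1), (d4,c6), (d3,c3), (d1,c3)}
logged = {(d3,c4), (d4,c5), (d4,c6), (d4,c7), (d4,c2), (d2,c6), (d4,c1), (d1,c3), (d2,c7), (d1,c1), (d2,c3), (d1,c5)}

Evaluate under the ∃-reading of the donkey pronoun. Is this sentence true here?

"it" takes "a clue" as antecedent — a donkey pronoun bound across the clause boundary.
Weak reading: every detective d with some noticed-clue has at least one noticed-clue c such that logged(d,c).
Per detective: d1:✓  d3:✗  d4:✓
d3 has no witness among its noticed-clues.

False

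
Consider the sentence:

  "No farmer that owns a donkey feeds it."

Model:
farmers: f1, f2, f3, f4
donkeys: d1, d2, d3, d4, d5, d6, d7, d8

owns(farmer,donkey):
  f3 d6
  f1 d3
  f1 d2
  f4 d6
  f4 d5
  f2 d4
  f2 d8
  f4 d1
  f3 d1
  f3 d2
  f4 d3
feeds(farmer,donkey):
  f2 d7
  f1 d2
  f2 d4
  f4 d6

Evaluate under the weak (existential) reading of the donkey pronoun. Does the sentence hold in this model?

"it" takes "a donkey" as antecedent — a donkey pronoun bound across the clause boundary.
Truth condition: for no (f,d) with owns(f,d) does feeds(f,d) hold.
Restrictor pairs — does the scope hold? (f1,d2):holds  (f1,d3):fails  (f2,d4):holds  (f2,d8):fails  (f3,d1):fails  (f3,d2):fails  (f3,d6):fails  (f4,d1):fails  (f4,d3):fails  (f4,d5):fails  (f4,d6):holds
Scope holds for 3 pair(s), so the sentence is false.

False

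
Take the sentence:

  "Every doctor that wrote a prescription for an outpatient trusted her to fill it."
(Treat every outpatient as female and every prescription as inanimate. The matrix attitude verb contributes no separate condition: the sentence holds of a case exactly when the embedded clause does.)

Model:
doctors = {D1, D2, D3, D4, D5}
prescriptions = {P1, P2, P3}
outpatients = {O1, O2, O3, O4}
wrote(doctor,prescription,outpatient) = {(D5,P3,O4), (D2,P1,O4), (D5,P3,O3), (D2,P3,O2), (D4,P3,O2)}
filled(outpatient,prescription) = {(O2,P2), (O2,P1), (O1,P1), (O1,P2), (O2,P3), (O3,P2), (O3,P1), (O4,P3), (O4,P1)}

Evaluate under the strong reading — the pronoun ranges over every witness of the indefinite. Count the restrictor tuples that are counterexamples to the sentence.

"her" takes "an outpatient" as antecedent and "it" takes "a prescription"; both are donkey pronouns co-varying with the restrictor.
Strong reading: for every (d,p,o) with wrote(d,p,o), filled(o,p).
Restrictor triples: (D2,P1,O4)→filled(O4,P1) ✓  (D2,P3,O2)→filled(O2,P3) ✓  (D4,P3,O2)→filled(O2,P3) ✓  (D5,P3,O3)→filled(O3,P3) ✗  (D5,P3,O4)→filled(O4,P3) ✓
Counterexamples (restrictor triples failing the scope): 1.

1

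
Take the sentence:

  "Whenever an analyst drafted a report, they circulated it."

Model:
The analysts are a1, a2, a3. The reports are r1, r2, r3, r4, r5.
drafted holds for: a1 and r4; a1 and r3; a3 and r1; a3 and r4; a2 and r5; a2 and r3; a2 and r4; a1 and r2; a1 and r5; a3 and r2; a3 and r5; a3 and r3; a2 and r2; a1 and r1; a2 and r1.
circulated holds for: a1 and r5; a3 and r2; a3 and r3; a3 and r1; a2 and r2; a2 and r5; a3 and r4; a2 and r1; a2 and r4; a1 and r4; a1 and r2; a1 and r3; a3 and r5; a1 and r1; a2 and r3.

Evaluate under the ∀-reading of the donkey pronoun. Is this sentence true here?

"it" takes "a report" as antecedent — a donkey pronoun bound across the clause boundary.
Strong reading: for every (a,r) with drafted(a,r), circulated(a,r).
Restrictor pairs: (a1,r1) ✓  (a1,r2) ✓  (a1,r3) ✓  (a1,r4) ✓  (a1,r5) ✓  (a2,r1) ✓  (a2,r2) ✓  (a2,r3) ✓  (a2,r4) ✓  (a2,r5) ✓  (a3,r1) ✓  (a3,r2) ✓  (a3,r3) ✓  (a3,r4) ✓  (a3,r5) ✓
Every restrictor pair satisfies the scope.

True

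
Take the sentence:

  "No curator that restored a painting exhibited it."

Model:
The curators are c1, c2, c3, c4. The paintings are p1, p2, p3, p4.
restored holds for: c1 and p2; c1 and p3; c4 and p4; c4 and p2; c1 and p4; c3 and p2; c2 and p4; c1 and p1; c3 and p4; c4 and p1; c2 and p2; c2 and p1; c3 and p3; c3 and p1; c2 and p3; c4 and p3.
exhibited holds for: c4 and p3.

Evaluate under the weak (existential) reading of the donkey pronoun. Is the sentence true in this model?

"it" takes "a painting" as antecedent — a donkey pronoun bound across the clause boundary.
Truth condition: for no (c,p) with restored(c,p) does exhibited(c,p) hold.
Restrictor pairs — does the scope hold? (c1,p1):fails  (c1,p2):fails  (c1,p3):fails  (c1,p4):fails  (c2,p1):fails  (c2,p2):fails  (c2,p3):fails  (c2,p4):fails  (c3,p1):fails  (c3,p2):fails  (c3,p3):fails  (c3,p4):fails  (c4,p1):fails  (c4,p2):fails  (c4,p3):holds  (c4,p4):fails
Scope holds for 1 pair(s), so the sentence is false.

False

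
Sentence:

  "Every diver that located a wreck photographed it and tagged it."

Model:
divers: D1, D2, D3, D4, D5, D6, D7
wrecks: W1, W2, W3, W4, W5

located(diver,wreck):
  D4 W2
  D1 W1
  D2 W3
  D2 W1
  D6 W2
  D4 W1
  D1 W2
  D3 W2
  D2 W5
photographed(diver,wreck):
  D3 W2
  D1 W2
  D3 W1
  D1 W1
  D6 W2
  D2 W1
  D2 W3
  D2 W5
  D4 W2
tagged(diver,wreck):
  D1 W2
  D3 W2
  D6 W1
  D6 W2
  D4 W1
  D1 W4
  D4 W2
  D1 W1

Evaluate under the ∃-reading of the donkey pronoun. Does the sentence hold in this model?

"it" takes "a wreck" as antecedent — a donkey pronoun bound across the clause boundary.
Weak reading: every diver d with some located-wreck has at least one located-wreck w such that photographed(d,w) ∧ tagged(d,w).
Per diver: D1:✓  D2:✗  D3:✓  D4:✓  D6:✓
D2 has no witness among its located-wrecks.

False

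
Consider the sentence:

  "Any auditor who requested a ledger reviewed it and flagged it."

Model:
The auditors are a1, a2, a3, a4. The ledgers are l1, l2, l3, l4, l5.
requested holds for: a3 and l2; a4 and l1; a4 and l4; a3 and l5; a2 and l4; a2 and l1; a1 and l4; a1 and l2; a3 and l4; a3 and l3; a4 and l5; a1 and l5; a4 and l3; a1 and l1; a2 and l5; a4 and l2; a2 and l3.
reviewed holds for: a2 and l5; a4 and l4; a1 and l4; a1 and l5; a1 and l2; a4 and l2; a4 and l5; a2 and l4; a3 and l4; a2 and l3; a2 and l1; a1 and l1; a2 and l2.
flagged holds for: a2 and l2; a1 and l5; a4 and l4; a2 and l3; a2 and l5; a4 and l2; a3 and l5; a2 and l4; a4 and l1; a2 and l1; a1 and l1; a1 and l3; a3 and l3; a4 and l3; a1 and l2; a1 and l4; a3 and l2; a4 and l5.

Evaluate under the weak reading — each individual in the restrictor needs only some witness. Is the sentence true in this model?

"it" takes "a ledger" as antecedent — a donkey pronoun bound across the clause boundary.
Weak reading: every auditor a with some requested-ledger has at least one requested-ledger l such that reviewed(a,l) ∧ flagged(a,l).
Per auditor: a1:✓  a2:✓  a3:✗  a4:✓
a3 has no witness among its requested-ledgers.

False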